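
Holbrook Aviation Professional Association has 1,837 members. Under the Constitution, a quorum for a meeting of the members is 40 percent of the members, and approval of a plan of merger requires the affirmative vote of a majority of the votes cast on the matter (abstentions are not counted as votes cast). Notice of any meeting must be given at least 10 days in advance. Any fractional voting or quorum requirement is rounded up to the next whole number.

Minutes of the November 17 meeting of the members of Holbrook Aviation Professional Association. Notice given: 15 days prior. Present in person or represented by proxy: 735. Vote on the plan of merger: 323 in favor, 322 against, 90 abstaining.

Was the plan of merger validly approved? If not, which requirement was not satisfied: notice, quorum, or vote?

Notice: 15 days given; 10 required. Satisfied.
Quorum: 40% of 1,837 = 734.80, rounded up to 735; 735 present. Satisfied.
Vote: requires a majority of the votes cast (735 − 90 abstaining = 645); a majority of 645 is 323, so 323 needed; 323 in favor. Satisfied.

Valid — all requirements satisfied.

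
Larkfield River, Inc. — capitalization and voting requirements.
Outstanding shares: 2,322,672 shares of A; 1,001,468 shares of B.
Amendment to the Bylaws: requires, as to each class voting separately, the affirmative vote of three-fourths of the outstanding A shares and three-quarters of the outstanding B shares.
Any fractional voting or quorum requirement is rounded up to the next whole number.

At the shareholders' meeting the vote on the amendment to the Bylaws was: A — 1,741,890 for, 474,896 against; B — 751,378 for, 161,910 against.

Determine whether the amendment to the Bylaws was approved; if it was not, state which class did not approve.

A: 3/4 of 2322672 = 1742004; 1,742,004 required, 1,741,890 in favor — not approved.
B: 3/4 of 1001468 = 751101; 751,101 required, 751,378 in favor — approved.

Not approved — the A shares did not give the required vote.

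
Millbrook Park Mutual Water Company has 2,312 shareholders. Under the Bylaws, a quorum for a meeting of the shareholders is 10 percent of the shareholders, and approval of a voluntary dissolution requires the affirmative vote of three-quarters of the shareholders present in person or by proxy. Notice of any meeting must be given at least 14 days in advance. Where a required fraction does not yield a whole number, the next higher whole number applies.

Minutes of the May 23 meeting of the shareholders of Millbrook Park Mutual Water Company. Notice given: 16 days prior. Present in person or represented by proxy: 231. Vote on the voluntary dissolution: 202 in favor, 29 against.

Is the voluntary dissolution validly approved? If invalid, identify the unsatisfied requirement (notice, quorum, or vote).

Notice: 16 days given; 14 required. Satisfied.
Quorum: 10% of 2,312 = 231.20, rounded up to 232; 231 present. Not satisfied.
Vote: requires three-fourths of those present (231); 3/4 of 231 = 173.25, rounded up to 174, so 174 needed; 202 in favor. Satisfied.

Invalid — quorum requirement not satisfied.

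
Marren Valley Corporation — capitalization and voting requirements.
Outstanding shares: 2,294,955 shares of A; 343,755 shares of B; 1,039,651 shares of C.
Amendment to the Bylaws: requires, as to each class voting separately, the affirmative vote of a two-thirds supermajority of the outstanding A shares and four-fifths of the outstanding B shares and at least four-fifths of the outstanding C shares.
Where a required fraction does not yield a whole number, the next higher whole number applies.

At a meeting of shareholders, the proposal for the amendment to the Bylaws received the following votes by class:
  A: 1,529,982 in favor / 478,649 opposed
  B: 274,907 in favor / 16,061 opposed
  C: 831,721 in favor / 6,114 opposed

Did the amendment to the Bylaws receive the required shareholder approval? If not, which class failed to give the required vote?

A: 2/3 of 2294955 = 1529970; 1,529,970 required, 1,529,982 in favor — approved.
B: 4/5 of 343755 = 275004; 275,004 required, 274,907 in favor — not approved.
C: 4/5 of 1039651 = 831720.80, rounded up to 831721; 831,721 required, 831,721 in favor — approved.

Not approved — the B shares did not give the required vote.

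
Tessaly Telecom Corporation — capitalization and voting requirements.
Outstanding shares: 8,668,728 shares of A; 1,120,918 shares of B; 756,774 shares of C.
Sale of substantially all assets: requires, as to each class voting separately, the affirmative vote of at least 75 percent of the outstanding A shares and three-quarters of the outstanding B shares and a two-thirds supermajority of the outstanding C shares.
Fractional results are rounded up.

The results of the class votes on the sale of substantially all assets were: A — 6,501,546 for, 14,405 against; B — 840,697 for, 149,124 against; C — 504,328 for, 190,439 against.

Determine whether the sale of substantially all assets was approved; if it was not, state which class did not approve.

A: 3/4 of 8668728 = 6501546; 6,501,546 required, 6,501,546 in favor — approved.
B: 3/4 of 1120918 = 840688.50, rounded up to 840689; 840,689 required, 840,697 in favor — approved.
C: 2/3 of 756774 = 504516; 504,516 required, 504,328 in favor — not approved.

Not approved — the C shares did not give the required vote.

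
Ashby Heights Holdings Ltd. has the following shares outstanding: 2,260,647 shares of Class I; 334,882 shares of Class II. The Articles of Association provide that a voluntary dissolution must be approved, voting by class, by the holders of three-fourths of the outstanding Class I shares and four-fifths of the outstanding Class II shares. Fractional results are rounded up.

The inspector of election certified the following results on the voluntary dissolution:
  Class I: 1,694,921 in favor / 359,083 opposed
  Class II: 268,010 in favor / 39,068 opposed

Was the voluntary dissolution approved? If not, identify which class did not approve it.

Class I: 3/4 of 2260647 = 1695485.25, rounded up to 1695486; 1,695,486 required, 1,694,921 in favor — not approved.
Class II: 4/5 of 334882 = 267905.60, rounded up to 267906; 267,906 required, 268,010 in favor — approved.

Not approved — the Class I shares did not give the required vote.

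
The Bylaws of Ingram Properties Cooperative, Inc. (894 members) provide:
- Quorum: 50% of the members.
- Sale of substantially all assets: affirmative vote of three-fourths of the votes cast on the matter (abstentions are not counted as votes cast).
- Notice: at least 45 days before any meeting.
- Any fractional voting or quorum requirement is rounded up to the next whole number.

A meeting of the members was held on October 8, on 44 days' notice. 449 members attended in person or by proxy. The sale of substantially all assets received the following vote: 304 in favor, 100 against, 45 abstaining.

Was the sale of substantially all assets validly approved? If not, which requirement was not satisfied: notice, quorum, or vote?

Notice: 44 days given; 45 required. Not satisfied.
Quorum: 50% of 894 = 447; 449 present. Satisfied.
Vote: requires three-fourths of the votes cast (449 − 45 abstaining = 404); 3/4 of 404 = 303, so 303 needed; 304 in favor. Satisfied.

Invalid — notice requirement not satisfied.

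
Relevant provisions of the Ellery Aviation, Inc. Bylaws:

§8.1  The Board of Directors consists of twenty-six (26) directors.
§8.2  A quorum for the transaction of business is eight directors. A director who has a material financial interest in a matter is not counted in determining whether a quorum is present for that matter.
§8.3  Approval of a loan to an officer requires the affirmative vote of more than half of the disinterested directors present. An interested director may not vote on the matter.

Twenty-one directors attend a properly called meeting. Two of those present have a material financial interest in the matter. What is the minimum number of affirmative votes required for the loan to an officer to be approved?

The loan to an officer requires a majority of the disinterested directors present (21 − 2 = 19).
A majority of 19 is 10.

10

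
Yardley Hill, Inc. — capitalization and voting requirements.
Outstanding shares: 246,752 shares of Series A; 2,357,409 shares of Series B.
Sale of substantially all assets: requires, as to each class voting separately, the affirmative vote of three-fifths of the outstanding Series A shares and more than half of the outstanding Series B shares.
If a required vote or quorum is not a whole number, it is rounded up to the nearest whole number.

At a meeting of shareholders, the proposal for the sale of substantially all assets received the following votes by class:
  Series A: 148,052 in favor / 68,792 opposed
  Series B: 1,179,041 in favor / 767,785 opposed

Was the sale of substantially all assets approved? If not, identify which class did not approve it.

Series A: 3/5 of 246752 = 148051.20, rounded up to 148052; 148,052 required, 148,052 in favor — approved.
Series B: a majority of 2357409 is 1178705; 1,178,705 required, 1,179,041 in favor — approved.

Approved — every class gave the required vote.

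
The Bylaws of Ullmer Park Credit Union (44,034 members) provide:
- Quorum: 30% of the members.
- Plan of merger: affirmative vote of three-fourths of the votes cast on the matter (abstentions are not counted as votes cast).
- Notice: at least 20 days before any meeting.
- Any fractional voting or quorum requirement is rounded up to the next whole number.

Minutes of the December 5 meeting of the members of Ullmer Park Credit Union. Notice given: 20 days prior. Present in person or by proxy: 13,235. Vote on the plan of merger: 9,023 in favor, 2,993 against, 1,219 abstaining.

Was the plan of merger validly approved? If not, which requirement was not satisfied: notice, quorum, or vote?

Notice: 20 days given; 20 required. Satisfied.
Quorum: 30% of 44,034 = 13,210.20, rounded up to 13,211; 13,235 present. Satisfied.
Vote: requires three-fourths of the votes cast (13,235 − 1,219 abstaining = 12,016); 3/4 of 12016 = 9012, so 9,012 needed; 9,023 in favor. Satisfied.

Valid — all requirements satisfied.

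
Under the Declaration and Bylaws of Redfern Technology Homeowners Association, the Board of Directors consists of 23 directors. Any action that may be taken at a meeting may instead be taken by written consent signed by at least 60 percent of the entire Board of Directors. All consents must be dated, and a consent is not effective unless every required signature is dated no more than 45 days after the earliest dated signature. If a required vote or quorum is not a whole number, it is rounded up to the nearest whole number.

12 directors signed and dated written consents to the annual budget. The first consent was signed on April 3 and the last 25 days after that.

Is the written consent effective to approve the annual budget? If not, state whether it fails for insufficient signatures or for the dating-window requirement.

Not effective — insufficient signatures.

Signatures required: at least 60 percent of 23 — 3/5 of 23 = 13.80, rounded up to 14, so 14 needed; 12 signed. Insufficient.
Dating window: the latest signature is 25 days after the earliest; the limit is 45 days. Within the window.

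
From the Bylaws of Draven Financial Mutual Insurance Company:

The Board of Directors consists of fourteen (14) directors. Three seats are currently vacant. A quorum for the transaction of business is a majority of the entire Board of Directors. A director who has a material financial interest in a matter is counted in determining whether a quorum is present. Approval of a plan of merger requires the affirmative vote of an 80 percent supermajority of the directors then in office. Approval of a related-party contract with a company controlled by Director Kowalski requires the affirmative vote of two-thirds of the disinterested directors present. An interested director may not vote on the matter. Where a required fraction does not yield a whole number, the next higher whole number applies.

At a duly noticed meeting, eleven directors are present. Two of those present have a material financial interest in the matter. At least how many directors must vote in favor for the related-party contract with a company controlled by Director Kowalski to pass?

The related-party contract with a company controlled by Director Kowalski requires two-thirds of the disinterested directors present (11 − 2 = 9).
2/3 of 9 = 6.

6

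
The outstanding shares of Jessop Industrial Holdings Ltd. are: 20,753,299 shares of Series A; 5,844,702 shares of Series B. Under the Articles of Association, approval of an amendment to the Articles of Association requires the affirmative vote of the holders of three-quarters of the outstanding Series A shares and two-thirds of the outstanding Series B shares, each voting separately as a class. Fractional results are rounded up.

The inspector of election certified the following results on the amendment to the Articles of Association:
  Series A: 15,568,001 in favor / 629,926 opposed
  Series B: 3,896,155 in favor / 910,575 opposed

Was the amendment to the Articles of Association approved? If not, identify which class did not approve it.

Series A: 3/4 of 20753299 = 15564974.25, rounded up to 15564975; 15,564,975 required, 15,568,001 in favor — approved.
Series B: 2/3 of 5844702 = 3896468; 3,896,468 required, 3,896,155 in favor — not approved.

Not approved — the Series B shares did not give the required vote.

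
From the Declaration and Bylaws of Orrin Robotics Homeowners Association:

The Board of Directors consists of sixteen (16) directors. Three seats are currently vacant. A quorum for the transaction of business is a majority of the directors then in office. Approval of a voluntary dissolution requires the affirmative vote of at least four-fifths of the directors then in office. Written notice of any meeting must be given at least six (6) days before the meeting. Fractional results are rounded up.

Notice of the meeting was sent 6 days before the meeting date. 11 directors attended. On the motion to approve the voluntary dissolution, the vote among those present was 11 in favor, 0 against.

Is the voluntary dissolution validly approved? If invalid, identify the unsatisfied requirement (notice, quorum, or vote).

Valid — all requirements satisfied.

Notice: 6 days given; 6 required (6 ≥ 6). Satisfied.
Quorum: 11 present; quorum is 7. Satisfied.
Vote: the voluntary dissolution requires four-fifths of the directors then in office (13). 4/5 of 13 = 10.40, rounded up to 11, so 11 affirmative votes are needed; 11 voted in favor. Satisfied.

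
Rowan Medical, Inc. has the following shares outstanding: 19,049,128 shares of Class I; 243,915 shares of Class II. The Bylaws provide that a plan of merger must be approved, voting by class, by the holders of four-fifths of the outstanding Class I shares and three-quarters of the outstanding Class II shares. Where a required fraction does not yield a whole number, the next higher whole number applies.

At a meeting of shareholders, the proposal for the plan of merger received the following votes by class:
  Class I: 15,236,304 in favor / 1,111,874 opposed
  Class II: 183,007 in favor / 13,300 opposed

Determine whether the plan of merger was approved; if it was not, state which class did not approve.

Class I: 4/5 of 19049128 = 15239302.40, rounded up to 15239303; 15,239,303 required, 15,236,304 in favor — not approved.
Class II: 3/4 of 243915 = 182936.25, rounded up to 182937; 182,937 required, 183,007 in favor — approved.

Not approved — the Class I shares did not give the required vote.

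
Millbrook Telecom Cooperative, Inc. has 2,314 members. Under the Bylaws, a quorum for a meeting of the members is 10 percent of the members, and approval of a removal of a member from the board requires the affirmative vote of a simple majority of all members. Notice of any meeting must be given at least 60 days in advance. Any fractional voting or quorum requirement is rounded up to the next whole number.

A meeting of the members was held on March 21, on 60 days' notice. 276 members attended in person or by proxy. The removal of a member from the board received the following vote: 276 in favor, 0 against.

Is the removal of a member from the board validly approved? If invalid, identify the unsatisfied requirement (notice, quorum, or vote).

Invalid — vote requirement not satisfied.

Notice: 60 days given; 60 required. Satisfied.
Quorum: 10% of 2,314 = 231.40, rounded up to 232; 276 present. Satisfied.
Vote: requires a majority of all members (2,314); a majority of 2314 is 1158, so 1,158 needed; 276 in favor. Not satisfied.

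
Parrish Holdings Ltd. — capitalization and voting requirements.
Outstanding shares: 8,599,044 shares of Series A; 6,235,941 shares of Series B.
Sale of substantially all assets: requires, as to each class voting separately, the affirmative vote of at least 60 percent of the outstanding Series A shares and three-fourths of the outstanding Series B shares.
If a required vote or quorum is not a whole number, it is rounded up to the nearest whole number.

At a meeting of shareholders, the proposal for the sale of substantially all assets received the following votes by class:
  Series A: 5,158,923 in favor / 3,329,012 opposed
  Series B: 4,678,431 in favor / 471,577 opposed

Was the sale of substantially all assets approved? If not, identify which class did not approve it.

Series A: 3/5 of 8599044 = 5159426.40, rounded up to 5159427; 5,159,427 required, 5,158,923 in favor — not approved.
Series B: 3/4 of 6235941 = 4676955.75, rounded up to 4676956; 4,676,956 required, 4,678,431 in favor — approved.

Not approved — the Series A shares did not give the required vote.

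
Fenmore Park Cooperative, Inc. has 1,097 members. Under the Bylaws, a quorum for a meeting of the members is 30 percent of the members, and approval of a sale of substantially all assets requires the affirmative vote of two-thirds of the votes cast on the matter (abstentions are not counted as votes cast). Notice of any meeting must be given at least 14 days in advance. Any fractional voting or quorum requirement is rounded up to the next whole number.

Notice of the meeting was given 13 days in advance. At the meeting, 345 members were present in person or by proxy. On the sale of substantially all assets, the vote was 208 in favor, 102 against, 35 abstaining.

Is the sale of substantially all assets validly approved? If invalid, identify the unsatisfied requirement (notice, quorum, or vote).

Notice: 13 days given; 14 required. Not satisfied.
Quorum: 30% of 1,097 = 329.10, rounded up to 330; 345 present. Satisfied.
Vote: requires two-thirds of the votes cast (345 − 35 abstaining = 310); 2/3 of 310 = 206.67, rounded up to 207, so 207 needed; 208 in favor. Satisfied.

Invalid — notice requirement not satisfied.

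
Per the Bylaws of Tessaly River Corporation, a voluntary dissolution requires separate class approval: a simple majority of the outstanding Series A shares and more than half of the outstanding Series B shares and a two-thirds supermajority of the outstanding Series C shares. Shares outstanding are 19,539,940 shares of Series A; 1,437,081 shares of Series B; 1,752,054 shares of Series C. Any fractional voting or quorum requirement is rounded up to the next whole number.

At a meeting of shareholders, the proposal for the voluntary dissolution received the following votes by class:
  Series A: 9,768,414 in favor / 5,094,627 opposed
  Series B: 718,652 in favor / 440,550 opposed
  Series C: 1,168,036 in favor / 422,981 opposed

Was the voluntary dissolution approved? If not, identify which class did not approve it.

Series A: a majority of 19539940 is 9769971; 9,769,971 required, 9,768,414 in favor — not approved.
Series B: a majority of 1437081 is 718541; 718,541 required, 718,652 in favor — approved.
Series C: 2/3 of 1752054 = 1168036; 1,168,036 required, 1,168,036 in favor — approved.

Not approved — the Series A shares did not give the required vote.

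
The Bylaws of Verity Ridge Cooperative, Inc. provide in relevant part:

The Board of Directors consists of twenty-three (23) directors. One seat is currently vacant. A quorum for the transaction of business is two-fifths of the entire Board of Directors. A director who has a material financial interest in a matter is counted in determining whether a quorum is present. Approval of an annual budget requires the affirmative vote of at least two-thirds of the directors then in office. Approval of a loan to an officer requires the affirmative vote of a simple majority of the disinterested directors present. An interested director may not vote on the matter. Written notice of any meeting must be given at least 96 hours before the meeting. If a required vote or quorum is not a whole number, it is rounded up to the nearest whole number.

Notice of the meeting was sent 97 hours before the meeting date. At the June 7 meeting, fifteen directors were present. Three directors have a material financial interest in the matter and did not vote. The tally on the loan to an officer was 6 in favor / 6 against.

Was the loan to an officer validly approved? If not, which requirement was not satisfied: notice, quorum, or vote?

Notice: 97 hours given; 96 required (97 ≥ 96). Satisfied.
Quorum: 15 present (interested directors count toward quorum); quorum is 10. Satisfied.
Vote: the loan to an officer requires a majority of the disinterested directors present (15 − 3 = 12). A majority of 12 is 7, so 7 affirmative votes are needed; 6 voted in favor. Not satisfied.

Invalid — vote requirement not satisfied.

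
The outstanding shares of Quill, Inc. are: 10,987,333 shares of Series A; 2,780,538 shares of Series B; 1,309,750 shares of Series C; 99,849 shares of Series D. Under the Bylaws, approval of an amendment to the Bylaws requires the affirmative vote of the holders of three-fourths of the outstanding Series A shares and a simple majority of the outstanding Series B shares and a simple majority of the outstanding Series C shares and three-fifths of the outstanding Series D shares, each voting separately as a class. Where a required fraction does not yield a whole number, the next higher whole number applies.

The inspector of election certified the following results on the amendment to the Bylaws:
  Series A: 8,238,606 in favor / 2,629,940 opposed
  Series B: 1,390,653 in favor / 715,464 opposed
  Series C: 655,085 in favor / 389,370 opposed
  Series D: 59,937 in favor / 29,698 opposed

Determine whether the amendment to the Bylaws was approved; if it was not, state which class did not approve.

Series A: 3/4 of 10987333 = 8240499.75, rounded up to 8240500; 8,240,500 required, 8,238,606 in favor — not approved.
Series B: a majority of 2780538 is 1390270; 1,390,270 required, 1,390,653 in favor — approved.
Series C: a majority of 1309750 is 654876; 654,876 required, 655,085 in favor — approved.
Series D: 3/5 of 99849 = 59909.40, rounded up to 59910; 59,910 required, 59,937 in favor — approved.

Not approved — the Series A shares did not give the required vote.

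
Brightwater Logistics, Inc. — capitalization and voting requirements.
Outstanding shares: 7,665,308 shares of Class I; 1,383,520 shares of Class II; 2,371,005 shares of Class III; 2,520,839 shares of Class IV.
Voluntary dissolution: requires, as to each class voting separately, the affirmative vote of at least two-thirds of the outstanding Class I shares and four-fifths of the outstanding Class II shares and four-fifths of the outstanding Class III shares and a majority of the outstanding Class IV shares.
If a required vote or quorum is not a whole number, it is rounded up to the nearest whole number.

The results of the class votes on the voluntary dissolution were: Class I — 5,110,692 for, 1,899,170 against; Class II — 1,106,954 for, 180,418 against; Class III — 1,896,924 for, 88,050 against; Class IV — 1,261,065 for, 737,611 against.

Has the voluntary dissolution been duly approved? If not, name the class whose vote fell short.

Class I: 2/3 of 7665308 = 5110205.33, rounded up to 5110206; 5,110,206 required, 5,110,692 in favor — approved.
Class II: 4/5 of 1383520 = 1106816; 1,106,816 required, 1,106,954 in favor — approved.
Class III: 4/5 of 2371005 = 1896804; 1,896,804 required, 1,896,924 in favor — approved.
Class IV: a majority of 2520839 is 1260420; 1,260,420 required, 1,261,065 in favor — approved.

Approved — every class gave the required vote.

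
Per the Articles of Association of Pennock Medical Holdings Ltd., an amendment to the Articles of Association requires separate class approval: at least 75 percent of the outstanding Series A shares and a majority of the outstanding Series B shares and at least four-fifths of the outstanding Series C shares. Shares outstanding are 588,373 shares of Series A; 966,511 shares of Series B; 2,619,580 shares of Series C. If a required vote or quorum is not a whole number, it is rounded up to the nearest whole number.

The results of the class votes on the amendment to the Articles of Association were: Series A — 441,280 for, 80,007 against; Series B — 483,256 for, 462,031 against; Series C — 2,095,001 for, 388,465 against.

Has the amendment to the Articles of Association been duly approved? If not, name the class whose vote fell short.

Not approved — the Series C shares did not give the required vote.

Series A: 3/4 of 588373 = 441279.75, rounded up to 441280; 441,280 required, 441,280 in favor — approved.
Series B: a majority of 966511 is 483256; 483,256 required, 483,256 in favor — approved.
Series C: 4/5 of 2619580 = 2095664; 2,095,664 required, 2,095,001 in favor — not approved.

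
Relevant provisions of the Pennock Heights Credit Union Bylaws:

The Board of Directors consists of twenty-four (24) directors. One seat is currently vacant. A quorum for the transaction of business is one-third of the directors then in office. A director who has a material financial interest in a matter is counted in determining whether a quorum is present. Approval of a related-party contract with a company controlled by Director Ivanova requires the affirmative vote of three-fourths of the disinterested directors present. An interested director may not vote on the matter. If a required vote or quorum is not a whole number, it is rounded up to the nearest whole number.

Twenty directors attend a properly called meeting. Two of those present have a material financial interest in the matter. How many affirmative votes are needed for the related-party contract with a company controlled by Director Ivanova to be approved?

14

The related-party contract with a company controlled by Director Ivanova requires three-fourths of the disinterested directors present (20 − 2 = 18).
3/4 of 18 = 13.50, rounded up to 14.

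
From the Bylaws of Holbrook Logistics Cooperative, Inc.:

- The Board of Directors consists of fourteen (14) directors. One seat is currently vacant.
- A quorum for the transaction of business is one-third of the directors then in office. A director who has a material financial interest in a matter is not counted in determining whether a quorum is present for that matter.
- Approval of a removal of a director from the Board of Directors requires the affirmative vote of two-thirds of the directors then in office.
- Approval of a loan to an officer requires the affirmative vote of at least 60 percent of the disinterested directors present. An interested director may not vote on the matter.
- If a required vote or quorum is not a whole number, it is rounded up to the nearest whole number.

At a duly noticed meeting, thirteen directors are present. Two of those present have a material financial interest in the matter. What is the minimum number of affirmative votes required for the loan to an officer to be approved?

7

The loan to an officer requires three-fifths of the disinterested directors present (13 − 2 = 11).
3/5 of 11 = 6.60, rounded up to 7.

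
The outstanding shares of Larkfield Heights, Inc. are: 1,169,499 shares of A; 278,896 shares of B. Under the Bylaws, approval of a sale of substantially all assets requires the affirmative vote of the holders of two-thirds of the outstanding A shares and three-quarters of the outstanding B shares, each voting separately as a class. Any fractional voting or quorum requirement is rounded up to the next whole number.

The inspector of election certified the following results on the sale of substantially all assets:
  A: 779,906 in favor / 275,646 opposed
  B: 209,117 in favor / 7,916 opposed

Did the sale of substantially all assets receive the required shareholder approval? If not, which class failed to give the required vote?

A: 2/3 of 1169499 = 779666; 779,666 required, 779,906 in favor — approved.
B: 3/4 of 278896 = 209172; 209,172 required, 209,117 in favor — not approved.

Not approved — the B shares did not give the required vote.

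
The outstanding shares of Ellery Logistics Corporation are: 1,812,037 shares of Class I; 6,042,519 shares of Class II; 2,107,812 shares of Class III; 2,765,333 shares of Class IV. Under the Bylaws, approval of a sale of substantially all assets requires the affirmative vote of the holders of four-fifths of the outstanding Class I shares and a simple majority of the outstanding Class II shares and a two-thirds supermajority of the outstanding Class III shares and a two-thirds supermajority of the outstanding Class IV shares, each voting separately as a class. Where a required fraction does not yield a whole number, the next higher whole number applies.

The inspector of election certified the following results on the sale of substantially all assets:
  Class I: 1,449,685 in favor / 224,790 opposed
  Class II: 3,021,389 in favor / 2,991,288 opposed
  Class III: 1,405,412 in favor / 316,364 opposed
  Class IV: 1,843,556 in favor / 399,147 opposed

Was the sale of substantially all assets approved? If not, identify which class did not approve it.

Approved — every class gave the required vote.

Class I: 4/5 of 1812037 = 1449629.60, rounded up to 1449630; 1,449,630 required, 1,449,685 in favor — approved.
Class II: a majority of 6042519 is 3021260; 3,021,260 required, 3,021,389 in favor — approved.
Class III: 2/3 of 2107812 = 1405208; 1,405,208 required, 1,405,412 in favor — approved.
Class IV: 2/3 of 2765333 = 1843555.33, rounded up to 1843556; 1,843,556 required, 1,843,556 in favor — approved.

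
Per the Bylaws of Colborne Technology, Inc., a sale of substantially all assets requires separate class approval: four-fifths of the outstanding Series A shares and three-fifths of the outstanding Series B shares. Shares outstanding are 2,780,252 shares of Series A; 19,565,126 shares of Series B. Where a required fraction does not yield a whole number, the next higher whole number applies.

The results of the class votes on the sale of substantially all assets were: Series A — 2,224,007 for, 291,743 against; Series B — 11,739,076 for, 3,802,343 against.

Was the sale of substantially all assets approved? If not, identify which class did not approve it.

Series A: 4/5 of 2780252 = 2224201.60, rounded up to 2224202; 2,224,202 required, 2,224,007 in favor — not approved.
Series B: 3/5 of 19565126 = 11739075.60, rounded up to 11739076; 11,739,076 required, 11,739,076 in favor — approved.

Not approved — the Series A shares did not give the required vote.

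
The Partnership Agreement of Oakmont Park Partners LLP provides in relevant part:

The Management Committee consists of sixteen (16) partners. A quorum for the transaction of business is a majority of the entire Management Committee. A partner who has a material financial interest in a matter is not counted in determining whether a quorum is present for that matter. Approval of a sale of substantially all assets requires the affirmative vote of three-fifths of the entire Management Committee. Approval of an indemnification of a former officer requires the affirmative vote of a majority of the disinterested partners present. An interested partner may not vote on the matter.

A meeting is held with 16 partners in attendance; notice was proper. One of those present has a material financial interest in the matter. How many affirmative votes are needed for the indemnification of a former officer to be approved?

The indemnification of a former officer requires a majority of the disinterested partners present (16 − 1 = 15).
A majority of 15 is 8.

8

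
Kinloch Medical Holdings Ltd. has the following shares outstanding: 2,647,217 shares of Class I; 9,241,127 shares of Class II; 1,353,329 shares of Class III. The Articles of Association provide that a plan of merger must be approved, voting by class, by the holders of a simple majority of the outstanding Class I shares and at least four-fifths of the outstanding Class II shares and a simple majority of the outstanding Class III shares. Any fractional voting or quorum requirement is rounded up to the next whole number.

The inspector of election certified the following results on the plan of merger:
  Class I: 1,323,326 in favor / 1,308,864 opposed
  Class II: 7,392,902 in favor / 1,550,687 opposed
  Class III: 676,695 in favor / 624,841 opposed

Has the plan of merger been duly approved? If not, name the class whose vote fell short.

Not approved — the Class I shares did not give the required vote.

Class I: a majority of 2647217 is 1323609; 1,323,609 required, 1,323,326 in favor — not approved.
Class II: 4/5 of 9241127 = 7392901.60, rounded up to 7392902; 7,392,902 required, 7,392,902 in favor — approved.
Class III: a majority of 1353329 is 676665; 676,665 required, 676,695 in favor — approved.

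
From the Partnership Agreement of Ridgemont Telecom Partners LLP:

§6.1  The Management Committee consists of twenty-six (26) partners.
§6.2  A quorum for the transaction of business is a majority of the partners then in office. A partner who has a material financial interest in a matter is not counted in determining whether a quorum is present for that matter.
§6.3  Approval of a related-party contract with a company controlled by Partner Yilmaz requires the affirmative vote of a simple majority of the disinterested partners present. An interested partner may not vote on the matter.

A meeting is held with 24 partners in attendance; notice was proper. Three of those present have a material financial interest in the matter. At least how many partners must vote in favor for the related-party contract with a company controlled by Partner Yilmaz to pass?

The related-party contract with a company controlled by Partner Yilmaz requires a majority of the disinterested partners present (24 − 3 = 21).
A majority of 21 is 11.

11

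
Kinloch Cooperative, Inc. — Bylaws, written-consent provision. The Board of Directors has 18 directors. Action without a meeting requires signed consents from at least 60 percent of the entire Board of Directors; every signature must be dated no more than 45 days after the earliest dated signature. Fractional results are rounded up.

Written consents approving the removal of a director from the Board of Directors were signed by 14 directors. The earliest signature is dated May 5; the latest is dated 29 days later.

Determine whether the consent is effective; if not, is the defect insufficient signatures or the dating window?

Effective — both the signature and dating-window requirements are satisfied.

Signatures required: at least 60 percent of 18 — 3/5 of 18 = 10.80, rounded up to 11, so 11 needed; 14 signed. Sufficient.
Dating window: the latest signature is 29 days after the earliest; the limit is 45 days. Within the window.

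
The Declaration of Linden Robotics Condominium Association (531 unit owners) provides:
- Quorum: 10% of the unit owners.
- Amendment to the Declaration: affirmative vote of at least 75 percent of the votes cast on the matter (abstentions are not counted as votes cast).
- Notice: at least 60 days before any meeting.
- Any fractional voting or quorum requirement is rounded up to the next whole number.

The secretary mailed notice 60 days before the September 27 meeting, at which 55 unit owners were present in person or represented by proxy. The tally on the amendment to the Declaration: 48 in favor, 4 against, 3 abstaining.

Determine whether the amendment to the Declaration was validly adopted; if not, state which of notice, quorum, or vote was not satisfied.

Notice: 60 days given; 60 required. Satisfied.
Quorum: 10% of 531 = 53.10, rounded up to 54; 55 present. Satisfied.
Vote: requires three-fourths of the votes cast (55 − 3 abstaining = 52); 3/4 of 52 = 39, so 39 needed; 48 in favor. Satisfied.

Valid — all requirements satisfied.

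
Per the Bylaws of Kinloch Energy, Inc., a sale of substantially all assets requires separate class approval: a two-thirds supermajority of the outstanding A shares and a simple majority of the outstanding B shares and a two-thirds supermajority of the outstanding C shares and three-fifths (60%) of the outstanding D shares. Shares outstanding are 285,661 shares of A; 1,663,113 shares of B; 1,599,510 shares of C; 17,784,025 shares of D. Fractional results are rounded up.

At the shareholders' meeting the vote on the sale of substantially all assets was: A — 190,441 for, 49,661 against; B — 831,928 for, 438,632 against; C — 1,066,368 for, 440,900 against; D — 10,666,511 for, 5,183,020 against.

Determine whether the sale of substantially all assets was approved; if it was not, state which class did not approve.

Not approved — the D shares did not give the required vote.

A: 2/3 of 285661 = 190440.67, rounded up to 190441; 190,441 required, 190,441 in favor — approved.
B: a majority of 1663113 is 831557; 831,557 required, 831,928 in favor — approved.
C: 2/3 of 1599510 = 1066340; 1,066,340 required, 1,066,368 in favor — approved.
D: 3/5 of 17784025 = 10670415; 10,670,415 required, 10,666,511 in favor — not approved.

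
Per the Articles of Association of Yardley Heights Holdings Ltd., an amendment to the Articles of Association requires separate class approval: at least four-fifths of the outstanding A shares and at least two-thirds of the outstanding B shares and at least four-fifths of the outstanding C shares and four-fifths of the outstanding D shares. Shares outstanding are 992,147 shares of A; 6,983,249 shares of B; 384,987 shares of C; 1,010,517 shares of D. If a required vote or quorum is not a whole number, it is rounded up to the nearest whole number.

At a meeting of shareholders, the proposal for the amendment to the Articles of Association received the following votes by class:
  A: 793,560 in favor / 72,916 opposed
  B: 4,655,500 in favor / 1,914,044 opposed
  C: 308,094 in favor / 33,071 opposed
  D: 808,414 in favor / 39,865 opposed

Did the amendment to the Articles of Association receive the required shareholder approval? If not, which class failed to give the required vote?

A: 4/5 of 992147 = 793717.60, rounded up to 793718; 793,718 required, 793,560 in favor — not approved.
B: 2/3 of 6983249 = 4655499.33, rounded up to 4655500; 4,655,500 required, 4,655,500 in favor — approved.
C: 4/5 of 384987 = 307989.60, rounded up to 307990; 307,990 required, 308,094 in favor — approved.
D: 4/5 of 1010517 = 808413.60, rounded up to 808414; 808,414 required, 808,414 in favor — approved.

Not approved — the A shares did not give the required vote.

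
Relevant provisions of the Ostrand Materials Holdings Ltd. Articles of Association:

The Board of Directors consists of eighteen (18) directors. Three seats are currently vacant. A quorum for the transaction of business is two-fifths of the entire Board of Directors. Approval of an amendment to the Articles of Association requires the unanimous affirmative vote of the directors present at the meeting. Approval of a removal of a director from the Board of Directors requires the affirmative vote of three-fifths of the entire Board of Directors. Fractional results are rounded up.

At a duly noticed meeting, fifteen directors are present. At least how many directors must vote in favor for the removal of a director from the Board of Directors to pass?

The removal of a director from the Board of Directors requires three-fifths of the entire Board of Directors (18).
3/5 of 18 = 10.80, rounded up to 11.

11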